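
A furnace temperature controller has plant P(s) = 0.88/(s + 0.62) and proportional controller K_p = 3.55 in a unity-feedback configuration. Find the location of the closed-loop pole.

s = -3.744

Closed-loop transfer function: T(s) = K_p·P(s)/(1 + K_p·P(s)) = 3.124/(s + 0.62 + 3.124) = 3.124/(s + 3.744).
The closed-loop pole is at s = −3.744.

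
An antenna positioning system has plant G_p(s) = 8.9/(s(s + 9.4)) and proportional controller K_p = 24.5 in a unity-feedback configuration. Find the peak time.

From 1 + K_pG_p(s) = 0: s² + 9.4s + 218.1 = 0 ⇒ ω_n = 14.77, ζ = 0.3183.
Damped frequency ω_d = ω_n√(1−ζ²) = 14 rad/s, so peak time T_p = π/ω_d = 0.224 s.

T_p = 0.224 s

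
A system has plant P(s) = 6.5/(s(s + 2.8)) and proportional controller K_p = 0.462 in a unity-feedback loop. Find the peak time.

Closed-loop characteristic equation: s² + 2.8s + 3.003 = 0, so ω_n = 1.733 rad/s and ζ = 2.8/(2·1.733) = 0.8079.
Damped frequency ω_d = ω_n√(1−ζ²) = 1.021 rad/s, so peak time T_p = π/ω_d = 3.08 s.

T_p = 3.08 s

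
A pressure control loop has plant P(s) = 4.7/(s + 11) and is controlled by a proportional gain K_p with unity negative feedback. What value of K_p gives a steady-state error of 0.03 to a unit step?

For a type-0 loop with proportional control, e_ss = 1/(1 + K_p·P(0)).
P(0) = 0.4273. Require 1/(1 + K_p·0.4273) = 0.03, so 1 + 0.4273·K_p = 33.33.
K_p = (33.33 − 1)/0.4273 = 75.7.

K_p = 75.7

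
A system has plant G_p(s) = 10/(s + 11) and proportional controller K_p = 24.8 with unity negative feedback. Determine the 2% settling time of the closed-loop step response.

T_s ≈ 0.0154 s

Closed-loop transfer function: T(s) = K_p·G_p(s)/(1 + K_p·G_p(s)) = 248/(s + 11 + 248) = 248/(s + 259).
Time constant τ = 1/259 = 0.003861 s, so the 2% settling time is about 4τ = 0.0154 s.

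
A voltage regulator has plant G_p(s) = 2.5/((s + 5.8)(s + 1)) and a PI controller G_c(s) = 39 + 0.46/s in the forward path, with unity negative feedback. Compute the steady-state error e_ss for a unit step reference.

The open loop G_c(s)G_p(s) has a pole at the origin (type 1), so the static position error constant is infinite and e_ss = 1/(1+∞) = 0.

0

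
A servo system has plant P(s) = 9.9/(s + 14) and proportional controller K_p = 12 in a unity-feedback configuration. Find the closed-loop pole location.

s = -132.8

Closed-loop transfer function: T(s) = K_p·P(s)/(1 + K_p·P(s)) = 118.8/(s + 14 + 118.8) = 118.8/(s + 132.8).
The closed-loop pole is at s = −132.8.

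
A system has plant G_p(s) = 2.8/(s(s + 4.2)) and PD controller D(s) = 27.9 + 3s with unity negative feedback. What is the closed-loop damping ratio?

Forward path: (27.9 + 3s)·2.8/(s(s+4.2)). The closed-loop characteristic equation is s² + (4.2 + 2.8·3)s + 2.8·27.9 = 0.
That is s² + 12.6s + 78.12 = 0, so ω_n = 8.839 rad/s and ζ = 12.6/(2·8.839) = 0.7128.

ζ = 0.713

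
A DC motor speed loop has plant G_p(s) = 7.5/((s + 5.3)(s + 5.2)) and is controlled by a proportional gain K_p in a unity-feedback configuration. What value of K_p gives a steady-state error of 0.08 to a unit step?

For a type-0 loop with proportional control, e_ss = 1/(1 + K_p·G_p(0)).
G_p(0) = 0.2721. Require 1/(1 + K_p·0.2721) = 0.08, so 1 + 0.2721·K_p = 12.5.
K_p = (12.5 − 1)/0.2721 = 42.3.

K_p = 42.3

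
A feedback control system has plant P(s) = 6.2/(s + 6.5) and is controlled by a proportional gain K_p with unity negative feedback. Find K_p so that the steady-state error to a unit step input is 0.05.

For a type-0 loop with proportional control, e_ss = 1/(1 + K_p·P(0)).
P(0) = 0.9538. Require 1/(1 + K_p·0.9538) = 0.05, so 1 + 0.9538·K_p = 20.
K_p = (20 − 1)/0.9538 = 19.9.

K_p = 19.9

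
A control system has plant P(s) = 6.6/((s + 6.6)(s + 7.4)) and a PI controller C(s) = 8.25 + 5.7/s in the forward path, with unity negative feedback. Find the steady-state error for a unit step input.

The open loop C(s)P(s) has a pole at the origin (type 1), so the static position error constant is infinite and e_ss = 1/(1+∞) = 0.

0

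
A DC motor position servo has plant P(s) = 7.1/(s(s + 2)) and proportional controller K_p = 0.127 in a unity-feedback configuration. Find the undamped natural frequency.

ω_n = 0.95 rad/s

With unity feedback the closed-loop characteristic equation is s² + 2s + 0.127·7.1 = s² + 2s + 0.9017 = 0.
Matching s² + 2ζω_n s + ω_n²: ω_n = √0.9017 = 0.9496 rad/s and 2ζω_n = 2, so ζ = 2/(2·0.9496) = 1.05.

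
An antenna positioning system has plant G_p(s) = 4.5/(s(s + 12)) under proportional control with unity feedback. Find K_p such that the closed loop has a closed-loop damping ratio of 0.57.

K_p = 24.6

Closed-loop characteristic equation: s² + 12s + K_p·4.5 = 0.
So ω_n = √(4.5K_p) and 2ζω_n = 12, giving ζ = 12/(2√(4.5K_p)).
Setting ζ = 0.57: √(4.5K_p) = 12/(2·0.57) = 10.53, so K_p = 110.8/4.5 = 24.6.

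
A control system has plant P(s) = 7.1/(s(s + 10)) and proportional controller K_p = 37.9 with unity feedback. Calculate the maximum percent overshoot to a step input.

36.6%

Closed-loop characteristic equation: s² + 10s + 269.1 = 0, so ω_n = 16.4 rad/s and ζ = 10/(2·16.4) = 0.3048.
%OS = 100·exp(−πζ/√(1−ζ²)) = 100·exp(−π·0.3048/√0.9071) = 36.6%.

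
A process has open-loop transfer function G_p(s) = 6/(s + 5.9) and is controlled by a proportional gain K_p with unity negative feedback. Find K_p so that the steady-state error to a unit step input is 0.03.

K_p = 31.8

Steady-state error for a unit step on this type-0 loop is 1/(1 + K_p·G_p(0)).
G_p(0) = 1.017. Require 1/(1 + K_p·1.017) = 0.03, so 1 + 1.017·K_p = 33.33.
K_p = (33.33 − 1)/1.017 = 31.8.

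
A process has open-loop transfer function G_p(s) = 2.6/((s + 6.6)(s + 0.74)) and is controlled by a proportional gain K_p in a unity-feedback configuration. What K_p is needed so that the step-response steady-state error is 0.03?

K_p = 60.7

For a type-0 loop with proportional control, e_ss = 1/(1 + K_p·G_p(0)).
G_p(0) = 0.5324. Require 1/(1 + K_p·0.5324) = 0.03, so 1 + 0.5324·K_p = 33.33.
K_p = (33.33 − 1)/0.5324 = 60.7.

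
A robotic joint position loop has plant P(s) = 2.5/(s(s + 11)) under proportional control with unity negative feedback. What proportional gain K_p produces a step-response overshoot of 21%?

K_p = 61.1

From %OS = 100·exp(−πζ/√(1−ζ²)) = 21%, ζ = −ln(0.21)/√(π²+ln²(0.21)) = 0.4449.
Characteristic equation s² + 11s + 2.5K_p = 0 gives ζ = 11/(2√(2.5K_p)).
Setting ζ = 0.4449: √(2.5K_p) = 11/(2·0.4449) = 12.36, so K_p = 152.8/2.5 = 61.1.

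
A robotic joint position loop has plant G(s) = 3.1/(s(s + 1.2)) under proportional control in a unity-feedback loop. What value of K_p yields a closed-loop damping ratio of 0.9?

K_p = 0.143

Closed-loop characteristic equation: s² + 1.2s + K_p·3.1 = 0.
So ω_n = √(3.1K_p) and 2ζω_n = 1.2, giving ζ = 1.2/(2√(3.1K_p)).
Setting ζ = 0.9: √(3.1K_p) = 1.2/(2·0.9) = 0.6667, so K_p = 0.4444/3.1 = 0.143.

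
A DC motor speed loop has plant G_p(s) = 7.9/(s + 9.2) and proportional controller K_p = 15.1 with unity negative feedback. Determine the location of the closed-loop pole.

Closed-loop transfer function: T(s) = K_p·G_p(s)/(1 + K_p·G_p(s)) = 119.3/(s + 9.2 + 119.3) = 119.3/(s + 128.5).
The closed-loop pole is at s = −128.5.

s = -128.5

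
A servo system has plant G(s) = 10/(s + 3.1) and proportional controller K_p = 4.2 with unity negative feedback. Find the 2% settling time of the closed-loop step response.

T_s ≈ 0.0887 s

Closed-loop transfer function: T(s) = K_p·G(s)/(1 + K_p·G(s)) = 42/(s + 3.1 + 42) = 42/(s + 45.1).
Time constant τ = 1/45.1 = 0.02217 s, so the 2% settling time is about 4τ = 0.0887 s.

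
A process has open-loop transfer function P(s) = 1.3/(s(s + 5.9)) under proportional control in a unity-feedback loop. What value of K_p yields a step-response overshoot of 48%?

From %OS = 100·exp(−πζ/√(1−ζ²)) = 48%, ζ = −ln(0.48)/√(π²+ln²(0.48)) = 0.2275.
Characteristic equation s² + 5.9s + 1.3K_p = 0 gives ζ = 5.9/(2√(1.3K_p)).
Setting ζ = 0.2275: √(1.3K_p) = 5.9/(2·0.2275) = 12.97, so K_p = 168.1/1.3 = 129.

K_p = 129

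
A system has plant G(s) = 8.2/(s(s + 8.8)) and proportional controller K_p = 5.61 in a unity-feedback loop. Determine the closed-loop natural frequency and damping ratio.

ω_n = 6.78 rad/s, ζ = 0.649

1 + K_p·G(s) = 0 gives s² + 8.8s + 46 = 0.
So ω_n² = 46 ⇒ ω_n = 6.782 rad/s, and ζ = 8.8/(2ω_n) = 0.649.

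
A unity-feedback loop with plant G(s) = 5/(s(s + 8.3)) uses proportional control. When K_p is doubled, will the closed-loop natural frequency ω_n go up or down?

increase

ω_n = √(5·K_p), which grows with K_p.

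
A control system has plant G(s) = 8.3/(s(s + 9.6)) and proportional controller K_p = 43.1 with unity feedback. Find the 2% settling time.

The closed-loop denominator s² + 9.6s + 357.7 gives ω_n = √357.7 = 18.91 and ζ = 9.6/(2ω_n) = 0.2538.
2% settling time T_s ≈ 4/(ζω_n) = 4/4.8 = 0.833 s.

T_s ≈ 0.833 s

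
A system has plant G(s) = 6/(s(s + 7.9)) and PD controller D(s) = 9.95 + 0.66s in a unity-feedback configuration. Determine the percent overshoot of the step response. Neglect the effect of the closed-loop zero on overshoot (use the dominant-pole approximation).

2.33%

Forward path: (9.95 + 0.66s)·6/(s(s+7.9)). The closed-loop characteristic equation is s² + (7.9 + 6·0.66)s + 6·9.95 = 0.
That is s² + 11.86s + 59.7 = 0, so ω_n = 7.727 rad/s and ζ = 11.86/(2·7.727) = 0.7675.
%OS = 100·exp(−πζ/√(1−ζ²)) = 2.33%.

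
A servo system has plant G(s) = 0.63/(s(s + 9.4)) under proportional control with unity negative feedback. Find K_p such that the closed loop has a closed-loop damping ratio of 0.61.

Closed-loop characteristic equation: s² + 9.4s + K_p·0.63 = 0.
So ω_n = √(0.63K_p) and 2ζω_n = 9.4, giving ζ = 9.4/(2√(0.63K_p)).
Setting ζ = 0.61: √(0.63K_p) = 9.4/(2·0.61) = 7.705, so K_p = 59.37/0.63 = 94.2.

K_p = 94.2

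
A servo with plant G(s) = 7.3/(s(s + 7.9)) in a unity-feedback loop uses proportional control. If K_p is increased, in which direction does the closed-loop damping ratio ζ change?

decrease

ζ = 7.9/(2√(7.3K_p)); increasing K_p raises the denominator, so ζ falls.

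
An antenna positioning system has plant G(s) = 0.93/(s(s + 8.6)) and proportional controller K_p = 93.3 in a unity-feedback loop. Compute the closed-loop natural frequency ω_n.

With unity feedback the closed-loop characteristic equation is s² + 8.6s + 93.3·0.93 = s² + 8.6s + 86.77 = 0.
Matching s² + 2ζω_n s + ω_n²: ω_n = √86.77 = 9.315 rad/s and 2ζω_n = 8.6, so ζ = 8.6/(2·9.315) = 0.462.

ω_n = 9.31 rad/s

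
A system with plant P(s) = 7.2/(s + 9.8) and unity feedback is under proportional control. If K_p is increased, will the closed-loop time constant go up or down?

decrease

The closed-loop bandwidth 9.8+K_p·7.2 grows with K_p, so τ shrinks.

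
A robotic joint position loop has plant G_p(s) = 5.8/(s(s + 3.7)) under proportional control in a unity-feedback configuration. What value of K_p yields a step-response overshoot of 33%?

K_p = 5.33

From %OS = 100·exp(−πζ/√(1−ζ²)) = 33%, ζ = −ln(0.33)/√(π²+ln²(0.33)) = 0.3328.
Characteristic equation s² + 3.7s + 5.8K_p = 0 gives ζ = 3.7/(2√(5.8K_p)).
Setting ζ = 0.3328: √(5.8K_p) = 3.7/(2·0.3328) = 5.559, so K_p = 30.9/5.8 = 5.33.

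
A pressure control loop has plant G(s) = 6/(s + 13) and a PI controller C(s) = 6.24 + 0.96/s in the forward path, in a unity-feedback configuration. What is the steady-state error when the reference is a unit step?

The open loop C(s)G(s) has a pole at the origin (type 1), so the static position error constant is infinite and e_ss = 1/(1+∞) = 0.

0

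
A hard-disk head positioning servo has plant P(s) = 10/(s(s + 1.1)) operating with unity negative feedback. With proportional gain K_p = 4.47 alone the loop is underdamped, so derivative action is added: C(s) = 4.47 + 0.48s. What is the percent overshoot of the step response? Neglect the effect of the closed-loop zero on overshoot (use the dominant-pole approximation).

21.3%

Forward path: (4.47 + 0.48s)·10/(s(s+1.1)). The closed-loop characteristic equation is s² + (1.1 + 10·0.48)s + 10·4.47 = 0.
That is s² + 5.9s + 44.7 = 0, so ω_n = 6.686 rad/s and ζ = 5.9/(2·6.686) = 0.4412.
%OS = 100·exp(−πζ/√(1−ζ²)) = 21.3%.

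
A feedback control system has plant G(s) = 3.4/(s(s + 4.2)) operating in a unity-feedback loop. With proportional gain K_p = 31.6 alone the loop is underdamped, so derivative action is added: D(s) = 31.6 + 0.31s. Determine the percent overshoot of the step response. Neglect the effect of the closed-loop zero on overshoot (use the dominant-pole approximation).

43.9%

Forward path: (31.6 + 0.31s)·3.4/(s(s+4.2)). The closed-loop characteristic equation is s² + (4.2 + 3.4·0.31)s + 3.4·31.6 = 0.
That is s² + 5.254s + 107.4 = 0, so ω_n = 10.37 rad/s and ζ = 5.254/(2·10.37) = 0.2534.
%OS = 100·exp(−πζ/√(1−ζ²)) = 43.9%.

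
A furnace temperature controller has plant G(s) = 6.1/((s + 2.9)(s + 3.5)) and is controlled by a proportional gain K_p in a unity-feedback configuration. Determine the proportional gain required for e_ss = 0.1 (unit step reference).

The loop is type 0, so e_ss(step) = 1/(1 + K_pos) with K_pos = K_p·G(0).
G(0) = 0.601. Require 1/(1 + K_p·0.601) = 0.1, so 1 + 0.601·K_p = 10.
K_p = (10 − 1)/0.601 = 15.

K_p = 15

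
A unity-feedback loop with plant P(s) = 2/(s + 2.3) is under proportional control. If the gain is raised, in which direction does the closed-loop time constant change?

decrease

The closed-loop bandwidth 2.3+K_p·2 grows with K_p, so τ shrinks.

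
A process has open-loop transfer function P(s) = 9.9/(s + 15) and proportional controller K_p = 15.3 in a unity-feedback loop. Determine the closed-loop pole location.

s = -166.5

Closed-loop transfer function: T(s) = K_p·P(s)/(1 + K_p·P(s)) = 151.5/(s + 15 + 151.5) = 151.5/(s + 166.5).
The closed-loop pole is at s = −166.5.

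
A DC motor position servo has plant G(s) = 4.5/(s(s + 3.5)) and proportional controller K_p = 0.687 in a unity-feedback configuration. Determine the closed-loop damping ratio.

ζ = 0.995

1 + K_p·G(s) = 0 gives s² + 3.5s + 3.092 = 0.
Matching s² + 2ζω_n s + ω_n²: ω_n = √3.092 = 1.758 rad/s and 2ζω_n = 3.5, so ζ = 3.5/(2·1.758) = 0.995.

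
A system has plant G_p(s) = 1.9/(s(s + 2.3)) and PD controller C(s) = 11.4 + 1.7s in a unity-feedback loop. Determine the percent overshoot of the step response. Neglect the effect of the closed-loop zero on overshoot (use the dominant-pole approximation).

9.82%

Forward path: (11.4 + 1.7s)·1.9/(s(s+2.3)). The closed-loop characteristic equation is s² + (2.3 + 1.9·1.7)s + 1.9·11.4 = 0.
That is s² + 5.53s + 21.66 = 0, so ω_n = 4.654 rad/s and ζ = 5.53/(2·4.654) = 0.5941.
%OS = 100·exp(−πζ/√(1−ζ²)) = 9.82%.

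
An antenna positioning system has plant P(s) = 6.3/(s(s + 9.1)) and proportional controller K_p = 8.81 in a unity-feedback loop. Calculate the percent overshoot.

From 1 + K_pP(s) = 0: s² + 9.1s + 55.5 = 0 ⇒ ω_n = 7.45, ζ = 0.6107.
%OS = 100·exp(−πζ/√(1−ζ²)) = 100·exp(−π·0.6107/√0.627) = 8.86%.

8.86%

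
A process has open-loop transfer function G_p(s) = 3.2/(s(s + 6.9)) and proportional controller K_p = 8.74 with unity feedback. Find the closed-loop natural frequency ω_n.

ω_n = 5.29 rad/s

With unity feedback the closed-loop characteristic equation is s² + 6.9s + 8.74·3.2 = s² + 6.9s + 27.97 = 0.
Matching s² + 2ζω_n s + ω_n²: ω_n = √27.97 = 5.288 rad/s and 2ζω_n = 6.9, so ζ = 6.9/(2·5.288) = 0.652.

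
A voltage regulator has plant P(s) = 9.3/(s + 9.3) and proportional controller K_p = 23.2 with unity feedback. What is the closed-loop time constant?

Closed-loop transfer function: T(s) = K_p·P(s)/(1 + K_p·P(s)) = 215.8/(s + 9.3 + 215.8) = 215.8/(s + 225.1).
Time constant τ = 1/225.1 = 0.00444 s.

τ = 0.00444 s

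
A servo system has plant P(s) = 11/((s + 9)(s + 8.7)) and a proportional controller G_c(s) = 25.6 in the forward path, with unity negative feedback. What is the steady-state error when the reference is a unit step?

The loop is type 0. Static position error constant K_pos = G_c(0)·P(0) = 25.6·0.1405 = 3.596.
Steady-state error to a unit step: e_ss = 1/(1+K_pos) = 1/4.596 = 0.218.

0.218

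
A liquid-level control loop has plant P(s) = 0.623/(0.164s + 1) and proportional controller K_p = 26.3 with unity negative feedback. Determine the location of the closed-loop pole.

s = -106

Closed loop: T(s) = K_p·P/(1+K_p·P) = 16.38/(0.164s + 1 + 16.38), with pole at s = −(1 + 16.38)/0.164 = −106.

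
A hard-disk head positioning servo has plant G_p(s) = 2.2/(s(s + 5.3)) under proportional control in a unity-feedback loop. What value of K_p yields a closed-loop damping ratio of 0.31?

K_p = 33.2

Closed-loop characteristic equation: s² + 5.3s + K_p·2.2 = 0.
So ω_n = √(2.2K_p) and 2ζω_n = 5.3, giving ζ = 5.3/(2√(2.2K_p)).
Setting ζ = 0.31: √(2.2K_p) = 5.3/(2·0.31) = 8.548, so K_p = 73.07/2.2 = 33.2.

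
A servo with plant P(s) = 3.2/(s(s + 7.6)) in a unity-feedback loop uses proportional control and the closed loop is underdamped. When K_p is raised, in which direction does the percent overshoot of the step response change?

ζ = 7.6/(2√(3.2K_p)) decreases as K_p grows; lower damping means more overshoot.

increase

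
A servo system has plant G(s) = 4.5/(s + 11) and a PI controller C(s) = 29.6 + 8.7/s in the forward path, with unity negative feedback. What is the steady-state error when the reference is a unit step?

0

The open loop C(s)G(s) has a pole at the origin (type 1), so the static position error constant is infinite and e_ss = 1/(1+∞) = 0.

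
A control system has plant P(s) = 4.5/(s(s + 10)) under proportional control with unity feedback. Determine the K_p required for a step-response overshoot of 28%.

K_p = 39.4

From %OS = 100·exp(−πζ/√(1−ζ²)) = 28%, ζ = −ln(0.28)/√(π²+ln²(0.28)) = 0.3755.
Characteristic equation s² + 10s + 4.5K_p = 0 gives ζ = 10/(2√(4.5K_p)).
Setting ζ = 0.3755: √(4.5K_p) = 10/(2·0.3755) = 13.31, so K_p = 177.3/4.5 = 39.4.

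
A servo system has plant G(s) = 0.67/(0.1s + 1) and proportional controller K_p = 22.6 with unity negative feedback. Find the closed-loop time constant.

Closed loop: T(s) = K_p·G/(1+K_p·G) = 15.14/(0.1s + 1 + 15.14), with pole at s = −(1 + 15.14)/0.1 = −161.4.
Closed-loop time constant τ = 1/161.4 = 0.0062 s.

τ = 0.0062 s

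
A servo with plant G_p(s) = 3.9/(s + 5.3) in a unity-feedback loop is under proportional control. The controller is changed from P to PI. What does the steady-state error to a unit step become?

The integrator makes K_pos = lim_{s→0} C(s)G(s) infinite, so e_ss = 1/(1+K_pos) = 0.

0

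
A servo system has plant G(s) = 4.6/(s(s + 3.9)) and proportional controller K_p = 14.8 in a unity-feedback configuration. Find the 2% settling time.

Closed-loop characteristic equation: s² + 3.9s + 68.08 = 0, so ω_n = 8.251 rad/s and ζ = 3.9/(2·8.251) = 0.2363.
2% settling time T_s ≈ 4/(ζω_n) = 4/1.95 = 2.05 s.

T_s ≈ 2.05 s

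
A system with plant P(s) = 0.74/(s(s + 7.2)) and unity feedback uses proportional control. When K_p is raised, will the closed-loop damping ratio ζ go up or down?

decrease

ζ = 7.2/(2√(0.74K_p)); increasing K_p raises the denominator, so ζ falls.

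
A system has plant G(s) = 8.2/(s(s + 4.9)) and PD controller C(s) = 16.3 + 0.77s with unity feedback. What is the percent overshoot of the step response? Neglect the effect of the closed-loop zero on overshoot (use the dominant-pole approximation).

17.5%

Forward path: (16.3 + 0.77s)·8.2/(s(s+4.9)). The closed-loop characteristic equation is s² + (4.9 + 8.2·0.77)s + 8.2·16.3 = 0.
That is s² + 11.21s + 133.7 = 0, so ω_n = 11.56 rad/s and ζ = 11.21/(2·11.56) = 0.485.
%OS = 100·exp(−πζ/√(1−ζ²)) = 17.5%.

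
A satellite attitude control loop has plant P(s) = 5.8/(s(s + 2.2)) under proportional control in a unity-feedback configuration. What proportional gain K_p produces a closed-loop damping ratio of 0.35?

Closed-loop characteristic equation: s² + 2.2s + K_p·5.8 = 0.
So ω_n = √(5.8K_p) and 2ζω_n = 2.2, giving ζ = 2.2/(2√(5.8K_p)).
Setting ζ = 0.35: √(5.8K_p) = 2.2/(2·0.35) = 3.143, so K_p = 9.878/5.8 = 1.7.

K_p = 1.7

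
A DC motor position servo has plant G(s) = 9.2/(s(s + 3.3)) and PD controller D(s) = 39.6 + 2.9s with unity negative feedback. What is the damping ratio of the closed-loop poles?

ζ = 0.785

Forward path: (39.6 + 2.9s)·9.2/(s(s+3.3)). The closed-loop characteristic equation is s² + (3.3 + 9.2·2.9)s + 9.2·39.6 = 0.
That is s² + 29.98s + 364.3 = 0, so ω_n = 19.09 rad/s and ζ = 29.98/(2·19.09) = 0.7853.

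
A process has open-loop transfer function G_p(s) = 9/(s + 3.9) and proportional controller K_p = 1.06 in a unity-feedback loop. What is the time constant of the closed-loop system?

Closed-loop transfer function: T(s) = K_p·G_p(s)/(1 + K_p·G_p(s)) = 9.54/(s + 3.9 + 9.54) = 9.54/(s + 13.44).
Time constant τ = 1/13.44 = 0.0744 s.

τ = 0.0744 s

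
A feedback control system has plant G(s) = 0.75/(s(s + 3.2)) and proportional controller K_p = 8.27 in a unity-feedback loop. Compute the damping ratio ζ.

ζ = 0.642

With unity feedback the closed-loop characteristic equation is s² + 3.2s + 8.27·0.75 = s² + 3.2s + 6.202 = 0.
Matching s² + 2ζω_n s + ω_n²: ω_n = √6.202 = 2.49 rad/s and 2ζω_n = 3.2, so ζ = 3.2/(2·2.49) = 0.642.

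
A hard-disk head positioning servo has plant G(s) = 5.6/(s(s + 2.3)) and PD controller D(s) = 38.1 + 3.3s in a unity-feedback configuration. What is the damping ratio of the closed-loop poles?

Forward path: (38.1 + 3.3s)·5.6/(s(s+2.3)). The closed-loop characteristic equation is s² + (2.3 + 5.6·3.3)s + 5.6·38.1 = 0.
That is s² + 20.78s + 213.4 = 0, so ω_n = 14.61 rad/s and ζ = 20.78/(2·14.61) = 0.7113.

ζ = 0.711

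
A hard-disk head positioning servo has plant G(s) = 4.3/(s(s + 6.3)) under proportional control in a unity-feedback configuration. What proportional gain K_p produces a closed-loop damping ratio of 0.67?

K_p = 5.14

Closed-loop characteristic equation: s² + 6.3s + K_p·4.3 = 0.
So ω_n = √(4.3K_p) and 2ζω_n = 6.3, giving ζ = 6.3/(2√(4.3K_p)).
Setting ζ = 0.67: √(4.3K_p) = 6.3/(2·0.67) = 4.701, so K_p = 22.1/4.3 = 5.14.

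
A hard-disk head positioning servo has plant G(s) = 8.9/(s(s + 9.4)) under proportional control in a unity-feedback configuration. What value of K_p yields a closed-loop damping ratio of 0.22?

Closed-loop characteristic equation: s² + 9.4s + K_p·8.9 = 0.
So ω_n = √(8.9K_p) and 2ζω_n = 9.4, giving ζ = 9.4/(2√(8.9K_p)).
Setting ζ = 0.22: √(8.9K_p) = 9.4/(2·0.22) = 21.36, so K_p = 456.4/8.9 = 51.3.

K_p = 51.3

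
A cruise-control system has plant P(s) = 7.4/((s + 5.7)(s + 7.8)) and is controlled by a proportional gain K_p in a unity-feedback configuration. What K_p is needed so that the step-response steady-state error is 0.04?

K_p = 144

For a type-0 loop with proportional control, e_ss = 1/(1 + K_p·P(0)).
P(0) = 0.1664. Require 1/(1 + K_p·0.1664) = 0.04, so 1 + 0.1664·K_p = 25.
K_p = (25 − 1)/0.1664 = 144.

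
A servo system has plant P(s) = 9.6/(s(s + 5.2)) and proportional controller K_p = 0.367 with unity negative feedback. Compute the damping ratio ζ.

With unity feedback the closed-loop characteristic equation is s² + 5.2s + 0.367·9.6 = s² + 5.2s + 3.523 = 0.
So ω_n² = 3.523 ⇒ ω_n = 1.877 rad/s, and ζ = 5.2/(2ω_n) = 1.39.

ζ = 1.39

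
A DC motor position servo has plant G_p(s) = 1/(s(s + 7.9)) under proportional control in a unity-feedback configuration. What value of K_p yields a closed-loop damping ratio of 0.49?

K_p = 65

Closed-loop characteristic equation: s² + 7.9s + K_p·1 = 0.
So ω_n = √(1K_p) and 2ζω_n = 7.9, giving ζ = 7.9/(2√(1K_p)).
Setting ζ = 0.49: √(1K_p) = 7.9/(2·0.49) = 8.061, so K_p = 64.98/1 = 65.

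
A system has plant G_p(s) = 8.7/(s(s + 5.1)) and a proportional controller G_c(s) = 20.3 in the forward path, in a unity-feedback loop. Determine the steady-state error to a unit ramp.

0.0289

The loop has one pole at the origin (type 1). Velocity error constant K_v = lim_{s→0} s·G_c(s)G_p(s) = 20.3·8.7/5.1 = 34.63.
Steady-state error to a unit ramp: e_ss = 1/K_v = 0.0289.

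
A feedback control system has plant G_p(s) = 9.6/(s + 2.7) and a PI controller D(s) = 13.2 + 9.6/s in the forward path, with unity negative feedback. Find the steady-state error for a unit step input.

The open loop D(s)G_p(s) has a pole at the origin (type 1), so the static position error constant is infinite and e_ss = 1/(1+∞) = 0.

0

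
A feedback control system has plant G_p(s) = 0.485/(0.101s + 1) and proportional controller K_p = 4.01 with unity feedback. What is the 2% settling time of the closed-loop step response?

Closed loop: T(s) = K_p·G_p/(1+K_p·G_p) = 1.945/(0.101s + 1 + 1.945), with pole at s = −(1 + 1.945)/0.101 = −29.16.
τ = 1/29.16 = 0.0343 s, so 2% settling time ≈ 4τ = 0.137 s.

T_s ≈ 0.137 s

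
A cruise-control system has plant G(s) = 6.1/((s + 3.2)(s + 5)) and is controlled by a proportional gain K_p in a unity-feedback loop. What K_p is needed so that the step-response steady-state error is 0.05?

Steady-state error for a unit step on this type-0 loop is 1/(1 + K_p·G(0)).
G(0) = 0.3812. Require 1/(1 + K_p·0.3812) = 0.05, so 1 + 0.3812·K_p = 20.
K_p = (20 − 1)/0.3812 = 49.8.

K_p = 49.8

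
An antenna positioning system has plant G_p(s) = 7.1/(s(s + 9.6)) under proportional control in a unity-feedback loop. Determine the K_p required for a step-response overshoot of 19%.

K_p = 14.9

From %OS = 100·exp(−πζ/√(1−ζ²)) = 19%, ζ = −ln(0.19)/√(π²+ln²(0.19)) = 0.4673.
Characteristic equation s² + 9.6s + 7.1K_p = 0 gives ζ = 9.6/(2√(7.1K_p)).
Setting ζ = 0.4673: √(7.1K_p) = 9.6/(2·0.4673) = 10.27, so K_p = 105.5/7.1 = 14.9.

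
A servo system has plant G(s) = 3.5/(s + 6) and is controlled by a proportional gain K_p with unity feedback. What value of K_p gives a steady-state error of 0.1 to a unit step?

The loop is type 0, so e_ss(step) = 1/(1 + K_pos) with K_pos = K_p·G(0).
G(0) = 0.5833. Require 1/(1 + K_p·0.5833) = 0.1, so 1 + 0.5833·K_p = 10.
K_p = (10 − 1)/0.5833 = 15.4.

K_p = 15.4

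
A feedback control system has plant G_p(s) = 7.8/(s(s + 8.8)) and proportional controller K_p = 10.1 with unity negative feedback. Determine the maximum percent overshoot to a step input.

Closed-loop characteristic equation: s² + 8.8s + 78.78 = 0, so ω_n = 8.876 rad/s and ζ = 8.8/(2·8.876) = 0.4957.
%OS = 100·exp(−πζ/√(1−ζ²)) = 100·exp(−π·0.4957/√0.7543) = 16.6%.

16.6%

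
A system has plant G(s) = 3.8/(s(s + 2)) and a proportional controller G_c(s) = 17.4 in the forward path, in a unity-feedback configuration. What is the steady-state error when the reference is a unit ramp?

The loop has one pole at the origin (type 1). Velocity error constant K_v = lim_{s→0} s·G_c(s)G(s) = 17.4·3.8/2 = 33.06.
Steady-state error to a unit ramp: e_ss = 1/K_v = 0.0302.

0.0302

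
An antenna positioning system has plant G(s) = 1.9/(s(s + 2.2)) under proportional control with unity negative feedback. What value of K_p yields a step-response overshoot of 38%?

K_p = 7.35

From %OS = 100·exp(−πζ/√(1−ζ²)) = 38%, ζ = −ln(0.38)/√(π²+ln²(0.38)) = 0.2943.
Characteristic equation s² + 2.2s + 1.9K_p = 0 gives ζ = 2.2/(2√(1.9K_p)).
Setting ζ = 0.2943: √(1.9K_p) = 2.2/(2·0.2943) = 3.737, so K_p = 13.97/1.9 = 7.35.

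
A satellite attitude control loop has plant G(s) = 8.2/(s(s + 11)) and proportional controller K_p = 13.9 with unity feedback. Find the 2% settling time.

T_s ≈ 0.727 s

The closed-loop denominator s² + 11s + 114 gives ω_n = √114 = 10.68 and ζ = 11/(2ω_n) = 0.5152.
2% settling time T_s ≈ 4/(ζω_n) = 4/5.5 = 0.727 s.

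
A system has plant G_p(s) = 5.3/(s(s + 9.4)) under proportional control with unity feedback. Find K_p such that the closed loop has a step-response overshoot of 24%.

From %OS = 100·exp(−πζ/√(1−ζ²)) = 24%, ζ = −ln(0.24)/√(π²+ln²(0.24)) = 0.4136.
Characteristic equation s² + 9.4s + 5.3K_p = 0 gives ζ = 9.4/(2√(5.3K_p)).
Setting ζ = 0.4136: √(5.3K_p) = 9.4/(2·0.4136) = 11.36, so K_p = 129.1/5.3 = 24.4.

K_p = 24.4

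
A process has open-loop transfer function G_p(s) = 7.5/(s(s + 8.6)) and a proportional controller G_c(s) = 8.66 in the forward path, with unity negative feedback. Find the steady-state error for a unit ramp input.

The loop has one pole at the origin (type 1). Velocity error constant K_v = lim_{s→0} s·G_c(s)G_p(s) = 8.66·7.5/8.6 = 7.552.
Steady-state error to a unit ramp: e_ss = 1/K_v = 0.132.

0.132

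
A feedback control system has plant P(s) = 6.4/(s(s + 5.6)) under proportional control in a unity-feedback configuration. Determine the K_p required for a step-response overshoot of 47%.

From %OS = 100·exp(−πζ/√(1−ζ²)) = 47%, ζ = −ln(0.47)/√(π²+ln²(0.47)) = 0.2337.
Characteristic equation s² + 5.6s + 6.4K_p = 0 gives ζ = 5.6/(2√(6.4K_p)).
Setting ζ = 0.2337: √(6.4K_p) = 5.6/(2·0.2337) = 11.98, so K_p = 143.6/6.4 = 22.4.

K_p = 22.4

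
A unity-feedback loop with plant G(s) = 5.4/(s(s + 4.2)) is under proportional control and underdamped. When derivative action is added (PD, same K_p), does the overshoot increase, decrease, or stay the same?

The derivative term adds K·K_d to the s-coefficient of the characteristic equation, raising 2ζω_n while ω_n is unchanged; ζ increases, so overshoot decreases.

decrease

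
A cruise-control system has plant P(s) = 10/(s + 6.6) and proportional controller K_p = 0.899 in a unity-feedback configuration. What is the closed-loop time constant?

Closed-loop transfer function: T(s) = K_p·P(s)/(1 + K_p·P(s)) = 8.99/(s + 6.6 + 8.99) = 8.99/(s + 15.59).
Time constant τ = 1/15.59 = 0.0641 s.

τ = 0.0641 s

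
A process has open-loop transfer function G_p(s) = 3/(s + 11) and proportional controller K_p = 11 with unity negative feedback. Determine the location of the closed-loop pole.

s = -44

Closed-loop transfer function: T(s) = K_p·G_p(s)/(1 + K_p·G_p(s)) = 33/(s + 11 + 33) = 33/(s + 44).
The closed-loop pole is at s = −44.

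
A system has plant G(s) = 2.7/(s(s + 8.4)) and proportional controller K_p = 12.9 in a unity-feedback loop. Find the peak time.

From 1 + K_pG(s) = 0: s² + 8.4s + 34.83 = 0 ⇒ ω_n = 5.902, ζ = 0.7117.
Damped frequency ω_d = ω_n√(1−ζ²) = 4.146 rad/s, so peak time T_p = π/ω_d = 0.758 s.

T_p = 0.758 s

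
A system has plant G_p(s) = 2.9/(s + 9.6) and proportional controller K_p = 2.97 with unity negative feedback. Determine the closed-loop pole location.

s = -18.21

Closed-loop transfer function: T(s) = K_p·G_p(s)/(1 + K_p·G_p(s)) = 8.613/(s + 9.6 + 8.613) = 8.613/(s + 18.21).
The closed-loop pole is at s = −18.21.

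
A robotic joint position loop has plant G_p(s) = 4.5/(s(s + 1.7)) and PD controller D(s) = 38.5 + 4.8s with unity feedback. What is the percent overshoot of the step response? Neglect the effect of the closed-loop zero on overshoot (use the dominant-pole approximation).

0.254%

Forward path: (38.5 + 4.8s)·4.5/(s(s+1.7)). The closed-loop characteristic equation is s² + (1.7 + 4.5·4.8)s + 4.5·38.5 = 0.
That is s² + 23.3s + 173.2 = 0, so ω_n = 13.16 rad/s and ζ = 23.3/(2·13.16) = 0.8851.
%OS = 100·exp(−πζ/√(1−ζ²)) = 0.254%.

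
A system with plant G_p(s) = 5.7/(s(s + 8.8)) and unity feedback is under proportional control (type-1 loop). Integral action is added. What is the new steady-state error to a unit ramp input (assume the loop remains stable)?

0

The integrator raises the loop to type 2, so K_v → ∞ and e_ss to a ramp is zero.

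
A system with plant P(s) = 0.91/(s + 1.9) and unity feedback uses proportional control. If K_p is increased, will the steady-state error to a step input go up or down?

decrease

The position error constant K_pos = K_p·P(0) grows with K_p, and e_ss = 1/(1+K_pos) falls.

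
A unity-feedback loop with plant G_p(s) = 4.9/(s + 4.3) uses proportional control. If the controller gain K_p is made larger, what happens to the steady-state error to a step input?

decrease

e_ss = 1/(1 + K_p·G_p(0)); a larger K_p raises the denominator, so e_ss decreases.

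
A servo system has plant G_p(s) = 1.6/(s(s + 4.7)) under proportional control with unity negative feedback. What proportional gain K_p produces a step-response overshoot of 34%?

From %OS = 100·exp(−πζ/√(1−ζ²)) = 34%, ζ = −ln(0.34)/√(π²+ln²(0.34)) = 0.3248.
Characteristic equation s² + 4.7s + 1.6K_p = 0 gives ζ = 4.7/(2√(1.6K_p)).
Setting ζ = 0.3248: √(1.6K_p) = 4.7/(2·0.3248) = 7.236, so K_p = 52.35/1.6 = 32.7.

K_p = 32.7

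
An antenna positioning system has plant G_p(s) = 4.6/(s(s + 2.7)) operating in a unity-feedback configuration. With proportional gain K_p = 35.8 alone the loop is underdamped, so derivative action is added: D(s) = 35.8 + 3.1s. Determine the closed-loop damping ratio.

Forward path: (35.8 + 3.1s)·4.6/(s(s+2.7)). The closed-loop characteristic equation is s² + (2.7 + 4.6·3.1)s + 4.6·35.8 = 0.
That is s² + 16.96s + 164.7 = 0, so ω_n = 12.83 rad/s and ζ = 16.96/(2·12.83) = 0.6608.

ζ = 0.661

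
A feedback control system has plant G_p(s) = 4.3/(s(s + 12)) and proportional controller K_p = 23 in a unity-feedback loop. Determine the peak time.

T_p = 0.396 s

The closed-loop denominator s² + 12s + 98.9 gives ω_n = √98.9 = 9.945 and ζ = 12/(2ω_n) = 0.6033.
Damped frequency ω_d = ω_n√(1−ζ²) = 7.931 rad/s, so peak time T_p = π/ω_d = 0.396 s.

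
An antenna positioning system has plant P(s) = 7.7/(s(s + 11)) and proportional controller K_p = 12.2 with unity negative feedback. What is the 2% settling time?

Closed-loop characteristic equation: s² + 11s + 93.94 = 0, so ω_n = 9.692 rad/s and ζ = 11/(2·9.692) = 0.5675.
2% settling time T_s ≈ 4/(ζω_n) = 4/5.5 = 0.727 s.

T_s ≈ 0.727 s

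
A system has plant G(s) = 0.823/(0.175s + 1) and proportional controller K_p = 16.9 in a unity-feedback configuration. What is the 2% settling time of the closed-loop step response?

Closed loop: T(s) = K_p·G/(1+K_p·G) = 13.91/(0.175s + 1 + 13.91), with pole at s = −(1 + 13.91)/0.175 = −85.19.
τ = 1/85.19 = 0.01174 s, so 2% settling time ≈ 4τ = 0.047 s.

T_s ≈ 0.047 s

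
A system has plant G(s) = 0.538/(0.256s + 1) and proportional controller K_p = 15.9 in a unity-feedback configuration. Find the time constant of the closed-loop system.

τ = 0.0268 s

Closed loop: T(s) = K_p·G/(1+K_p·G) = 8.554/(0.256s + 1 + 8.554), with pole at s = −(1 + 8.554)/0.256 = −37.32.
Closed-loop time constant τ = 1/37.32 = 0.0268 s.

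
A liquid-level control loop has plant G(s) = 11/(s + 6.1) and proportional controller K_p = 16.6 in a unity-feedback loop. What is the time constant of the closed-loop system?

τ = 0.0053 s

Closed-loop transfer function: T(s) = K_p·G(s)/(1 + K_p·G(s)) = 182.6/(s + 6.1 + 182.6) = 182.6/(s + 188.7).
Time constant τ = 1/188.7 = 0.0053 s.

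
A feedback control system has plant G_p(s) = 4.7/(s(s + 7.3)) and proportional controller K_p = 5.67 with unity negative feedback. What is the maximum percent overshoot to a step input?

From 1 + K_pG_p(s) = 0: s² + 7.3s + 26.65 = 0 ⇒ ω_n = 5.162, ζ = 0.7071.
%OS = 100·exp(−πζ/√(1−ζ²)) = 100·exp(−π·0.7071/√0.5001) = 4.32%.

4.32%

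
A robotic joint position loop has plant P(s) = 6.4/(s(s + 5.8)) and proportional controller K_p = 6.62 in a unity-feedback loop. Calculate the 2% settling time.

Closed-loop characteristic equation: s² + 5.8s + 42.37 = 0, so ω_n = 6.509 rad/s and ζ = 5.8/(2·6.509) = 0.4455.
2% settling time T_s ≈ 4/(ζω_n) = 4/2.9 = 1.38 s.

T_s ≈ 1.38 s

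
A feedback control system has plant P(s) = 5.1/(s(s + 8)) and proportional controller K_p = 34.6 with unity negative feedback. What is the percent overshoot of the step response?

37.1%

The closed-loop denominator s² + 8s + 176.5 gives ω_n = √176.5 = 13.28 and ζ = 8/(2ω_n) = 0.3011.
%OS = 100·exp(−πζ/√(1−ζ²)) = 100·exp(−π·0.3011/√0.9093) = 37.1%.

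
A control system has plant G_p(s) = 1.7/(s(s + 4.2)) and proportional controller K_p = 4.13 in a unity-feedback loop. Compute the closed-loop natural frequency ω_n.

ω_n = 2.65 rad/s

With unity feedback the closed-loop characteristic equation is s² + 4.2s + 4.13·1.7 = s² + 4.2s + 7.021 = 0.
Matching s² + 2ζω_n s + ω_n²: ω_n = √7.021 = 2.65 rad/s and 2ζω_n = 4.2, so ζ = 4.2/(2·2.65) = 0.793.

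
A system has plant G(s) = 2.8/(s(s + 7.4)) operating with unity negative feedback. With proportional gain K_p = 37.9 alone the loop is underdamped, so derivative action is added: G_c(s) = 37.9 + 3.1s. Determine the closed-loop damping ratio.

ζ = 0.78

Forward path: (37.9 + 3.1s)·2.8/(s(s+7.4)). The closed-loop characteristic equation is s² + (7.4 + 2.8·3.1)s + 2.8·37.9 = 0.
That is s² + 16.08s + 106.1 = 0, so ω_n = 10.3 rad/s and ζ = 16.08/(2·10.3) = 0.7805.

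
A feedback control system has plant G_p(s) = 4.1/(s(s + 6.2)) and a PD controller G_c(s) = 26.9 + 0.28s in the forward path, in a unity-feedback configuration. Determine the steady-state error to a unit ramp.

The loop has one pole at the origin (type 1). Velocity error constant K_v = lim_{s→0} s·G_c(s)G_p(s) = 26.9·4.1/6.2 = 17.79.
Steady-state error to a unit ramp: e_ss = 1/K_v = 0.0562.

0.0562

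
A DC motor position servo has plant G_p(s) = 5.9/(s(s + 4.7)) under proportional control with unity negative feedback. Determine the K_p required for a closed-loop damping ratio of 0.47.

K_p = 4.24

Closed-loop characteristic equation: s² + 4.7s + K_p·5.9 = 0.
So ω_n = √(5.9K_p) and 2ζω_n = 4.7, giving ζ = 4.7/(2√(5.9K_p)).
Setting ζ = 0.47: √(5.9K_p) = 4.7/(2·0.47) = 5, so K_p = 25/5.9 = 4.24.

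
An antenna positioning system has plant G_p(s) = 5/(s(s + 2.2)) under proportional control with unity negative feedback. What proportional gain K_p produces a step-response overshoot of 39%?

From %OS = 100·exp(−πζ/√(1−ζ²)) = 39%, ζ = −ln(0.39)/√(π²+ln²(0.39)) = 0.2871.
Characteristic equation s² + 2.2s + 5K_p = 0 gives ζ = 2.2/(2√(5K_p)).
Setting ζ = 0.2871: √(5K_p) = 2.2/(2·0.2871) = 3.831, so K_p = 14.68/5 = 2.94.

K_p = 2.94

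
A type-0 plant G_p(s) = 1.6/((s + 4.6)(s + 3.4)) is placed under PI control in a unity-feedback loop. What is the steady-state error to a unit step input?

The PI controller's integrator makes the forward path type 1, so e_ss to a step is zero.

0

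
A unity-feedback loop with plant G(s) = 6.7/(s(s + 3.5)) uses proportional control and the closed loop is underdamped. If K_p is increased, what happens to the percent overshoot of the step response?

increase

ζ = 3.5/(2√(6.7K_p)) decreases as K_p grows; lower damping means more overshoot.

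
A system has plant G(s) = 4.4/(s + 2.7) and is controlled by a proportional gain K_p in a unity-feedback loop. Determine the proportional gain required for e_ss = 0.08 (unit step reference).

K_p = 7.06

For a type-0 loop with proportional control, e_ss = 1/(1 + K_p·G(0)).
G(0) = 1.63. Require 1/(1 + K_p·1.63) = 0.08, so 1 + 1.63·K_p = 12.5.
K_p = (12.5 − 1)/1.63 = 7.06.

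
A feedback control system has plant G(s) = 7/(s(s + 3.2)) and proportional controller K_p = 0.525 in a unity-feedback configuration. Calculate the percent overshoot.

The closed-loop denominator s² + 3.2s + 3.675 gives ω_n = √3.675 = 1.917 and ζ = 3.2/(2ω_n) = 0.8346.
%OS = 100·exp(−πζ/√(1−ζ²)) = 100·exp(−π·0.8346/√0.3034) = 0.856%.

0.856%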